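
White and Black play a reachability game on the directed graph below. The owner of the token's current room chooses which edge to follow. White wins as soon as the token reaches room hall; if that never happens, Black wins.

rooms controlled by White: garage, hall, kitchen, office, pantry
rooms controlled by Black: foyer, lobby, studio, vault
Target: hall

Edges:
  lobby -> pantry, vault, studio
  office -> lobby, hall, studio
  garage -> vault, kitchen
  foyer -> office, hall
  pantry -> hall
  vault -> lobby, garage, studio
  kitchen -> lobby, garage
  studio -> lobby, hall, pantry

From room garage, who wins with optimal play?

A0 = {hall}
A1: add {office, pantry} — office (White) has office→hall; pantry (White) has pantry→hall.
A2: add {foyer} — foyer (Black): all of {office, hall} already in.
A3 = A2; e.g. lobby (Black) can still go to vault. Fixed point.
garage never enters the attractor, so Black can avoid the target forever.

Black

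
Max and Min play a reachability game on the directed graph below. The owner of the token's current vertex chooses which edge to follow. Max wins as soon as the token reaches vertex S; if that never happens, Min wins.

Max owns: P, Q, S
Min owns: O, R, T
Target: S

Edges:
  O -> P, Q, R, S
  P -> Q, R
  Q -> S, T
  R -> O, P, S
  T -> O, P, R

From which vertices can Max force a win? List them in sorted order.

A0 = {S}
A1: add {Q} — Q (Max) has Q→S.
A2: add {P} — P (Max) has P→Q.
A3 = A2; e.g. O (Min) can still go to R. Fixed point.
Max's winning region = {P, Q, S}.

P, Q, S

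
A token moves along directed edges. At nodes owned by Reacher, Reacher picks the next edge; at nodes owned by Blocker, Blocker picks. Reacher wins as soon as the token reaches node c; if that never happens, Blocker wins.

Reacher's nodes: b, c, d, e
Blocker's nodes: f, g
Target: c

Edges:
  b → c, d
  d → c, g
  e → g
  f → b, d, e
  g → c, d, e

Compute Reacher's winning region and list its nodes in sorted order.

b, c, d

A0 = {c}
A1: add {b, d} — b (Reacher) has b→c; d (Reacher) has d→c.
A2 = A1; e.g. e (Reacher) has no edge into A1. Fixed point.
Reacher's winning region = {b, c, d}.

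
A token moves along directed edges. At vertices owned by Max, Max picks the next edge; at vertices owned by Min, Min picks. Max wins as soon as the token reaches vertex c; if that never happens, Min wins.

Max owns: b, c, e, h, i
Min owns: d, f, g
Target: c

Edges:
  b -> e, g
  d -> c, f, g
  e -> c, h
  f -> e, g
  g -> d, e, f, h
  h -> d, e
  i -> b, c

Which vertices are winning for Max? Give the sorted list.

b, c, e, h, i

A0 = {c}
A1: add {e, i} — e (Max) has e→c; i (Max) has i→c.
A2: add {b, h} — b (Max) has b→e; h (Max) has h→e.
A3 = A2; e.g. d (Min) can still go to f. Fixed point.
Max's winning region = {b, c, e, h, i}.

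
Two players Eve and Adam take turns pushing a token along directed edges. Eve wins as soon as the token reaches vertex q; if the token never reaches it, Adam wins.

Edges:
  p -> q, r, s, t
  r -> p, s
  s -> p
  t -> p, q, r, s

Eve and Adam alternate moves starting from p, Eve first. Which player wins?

Eve

Track states (vertex, player-to-move).
A0 = {(q,Eve), (q,Adam)}
A1: add {(p,Eve), (t,Eve)}.
(p,Eve) ∈ A1 ⇒ Eve forces the target.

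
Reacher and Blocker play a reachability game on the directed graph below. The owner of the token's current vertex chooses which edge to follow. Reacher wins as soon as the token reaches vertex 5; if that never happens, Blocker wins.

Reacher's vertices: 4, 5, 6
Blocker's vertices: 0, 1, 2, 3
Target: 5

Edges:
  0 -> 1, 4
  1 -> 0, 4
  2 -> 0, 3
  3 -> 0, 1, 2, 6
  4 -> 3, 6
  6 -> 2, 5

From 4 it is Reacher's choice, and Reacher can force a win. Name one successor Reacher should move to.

A0 = {5}
A1: add {6} — 6 (Reacher) has 6→5.
A2: add {4} — 4 (Reacher) has 4→6.
A3 = A2; e.g. 0 (Blocker) can still go to 1. Fixed point.
From 4, successor 6 is in the attractor (rank 1); the other successor 3 is not.

6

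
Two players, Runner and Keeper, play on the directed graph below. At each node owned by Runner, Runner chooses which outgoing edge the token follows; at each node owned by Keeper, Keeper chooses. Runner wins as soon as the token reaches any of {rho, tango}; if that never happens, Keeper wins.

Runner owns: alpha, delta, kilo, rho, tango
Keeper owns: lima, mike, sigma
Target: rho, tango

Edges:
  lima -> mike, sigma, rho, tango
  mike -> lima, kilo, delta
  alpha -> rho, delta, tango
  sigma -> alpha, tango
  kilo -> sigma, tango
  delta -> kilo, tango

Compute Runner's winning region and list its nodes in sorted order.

A0 = {rho, tango}
A1: add {alpha, delta, kilo} — alpha (Runner) has alpha→rho; kilo (Runner) has kilo→tango; delta (Runner) has delta→tango.
A2: add {sigma} — sigma (Keeper): all of {alpha, tango} already in.
A3 = A2; e.g. lima (Keeper) can still go to mike. Fixed point.
Runner's winning region = {alpha, delta, kilo, rho, sigma, tango}.

alpha, delta, kilo, rho, sigma, tango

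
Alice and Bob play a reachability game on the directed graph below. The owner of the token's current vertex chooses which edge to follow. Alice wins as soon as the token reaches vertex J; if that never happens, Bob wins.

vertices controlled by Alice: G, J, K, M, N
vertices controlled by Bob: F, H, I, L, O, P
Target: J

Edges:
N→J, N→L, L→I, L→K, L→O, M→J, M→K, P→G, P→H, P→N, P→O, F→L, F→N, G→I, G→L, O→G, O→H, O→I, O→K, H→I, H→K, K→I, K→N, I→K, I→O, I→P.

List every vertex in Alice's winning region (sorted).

A0 = {J}
A1: add {M, N} — M (Alice) has M→J; N (Alice) has N→J.
A2: add {K} — K (Alice) has K→N.
A3 = A2; e.g. F (Bob) can still go to L. Fixed point.
Alice's winning region = {J, K, M, N}.

J, K, M, N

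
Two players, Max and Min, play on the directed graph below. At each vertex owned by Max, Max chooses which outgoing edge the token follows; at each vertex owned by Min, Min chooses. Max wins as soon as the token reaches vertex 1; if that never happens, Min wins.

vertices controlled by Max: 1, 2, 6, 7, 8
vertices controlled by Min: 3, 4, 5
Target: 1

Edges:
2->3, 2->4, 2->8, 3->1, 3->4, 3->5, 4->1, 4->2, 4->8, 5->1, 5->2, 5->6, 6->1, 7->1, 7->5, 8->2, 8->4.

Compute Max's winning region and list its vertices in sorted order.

1, 6, 7

A0 = {1}
A1: add {6, 7} — 6 (Max) has 6→1; 7 (Max) has 7→1.
A2 = A1; e.g. 2 (Max) has no edge into A1. Fixed point.
Max's winning region = {1, 6, 7}.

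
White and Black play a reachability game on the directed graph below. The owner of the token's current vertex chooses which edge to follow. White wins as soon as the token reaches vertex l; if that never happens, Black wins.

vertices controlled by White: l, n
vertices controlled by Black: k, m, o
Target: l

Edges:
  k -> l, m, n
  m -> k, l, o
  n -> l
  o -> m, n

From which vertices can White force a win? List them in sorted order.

l, n

A0 = {l}
A1: add {n} — n (White) has n→l.
A2 = A1; e.g. k (Black) can still go to m. Fixed point.
White's winning region = {l, n}.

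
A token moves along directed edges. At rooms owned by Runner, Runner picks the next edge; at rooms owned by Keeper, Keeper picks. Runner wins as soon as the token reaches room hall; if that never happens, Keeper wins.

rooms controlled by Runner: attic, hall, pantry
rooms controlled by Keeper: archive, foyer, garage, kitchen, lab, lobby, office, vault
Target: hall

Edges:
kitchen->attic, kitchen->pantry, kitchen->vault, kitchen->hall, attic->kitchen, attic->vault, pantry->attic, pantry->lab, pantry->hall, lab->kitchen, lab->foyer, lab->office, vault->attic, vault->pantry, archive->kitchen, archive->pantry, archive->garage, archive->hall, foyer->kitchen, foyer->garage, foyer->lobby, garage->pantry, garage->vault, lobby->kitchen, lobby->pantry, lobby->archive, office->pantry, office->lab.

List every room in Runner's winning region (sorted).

A0 = {hall}
A1: add {pantry} — pantry (Runner) has pantry→hall.
A2 = A1; e.g. kitchen (Keeper) can still go to attic. Fixed point.
Runner's winning region = {hall, pantry}.

hall, pantry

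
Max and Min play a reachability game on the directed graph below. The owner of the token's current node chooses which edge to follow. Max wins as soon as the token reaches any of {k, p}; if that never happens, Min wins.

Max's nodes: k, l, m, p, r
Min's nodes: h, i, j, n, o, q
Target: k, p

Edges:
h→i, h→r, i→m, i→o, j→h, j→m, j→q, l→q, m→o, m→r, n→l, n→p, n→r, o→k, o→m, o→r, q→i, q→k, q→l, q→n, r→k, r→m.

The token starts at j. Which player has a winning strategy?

A0 = {k, p}
A1: add {r} — r (Max) has r→k.
A2: add {m} — m (Max) has m→r.
A3: add {o} — o (Min): all of {k, m, r} already in.
A4: add {i} — i (Min): all of {m, o} already in.
A5: add {h} — h (Min): all of {i, r} already in.
A6 = A5; e.g. j (Min) can still go to q. Fixed point.
j never enters the attractor, so Min can avoid the target forever.

Min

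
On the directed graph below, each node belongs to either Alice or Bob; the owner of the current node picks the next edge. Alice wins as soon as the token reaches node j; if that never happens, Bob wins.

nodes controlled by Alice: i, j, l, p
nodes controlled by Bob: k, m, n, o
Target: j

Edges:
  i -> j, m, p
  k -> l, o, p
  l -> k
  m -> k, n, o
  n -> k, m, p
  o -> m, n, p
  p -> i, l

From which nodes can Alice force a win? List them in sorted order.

i, j, p

A0 = {j}
A1: add {i} — i (Alice) has i→j.
A2: add {p} — p (Alice) has p→i.
A3 = A2; e.g. k (Bob) can still go to l. Fixed point.
Alice's winning region = {i, j, p}.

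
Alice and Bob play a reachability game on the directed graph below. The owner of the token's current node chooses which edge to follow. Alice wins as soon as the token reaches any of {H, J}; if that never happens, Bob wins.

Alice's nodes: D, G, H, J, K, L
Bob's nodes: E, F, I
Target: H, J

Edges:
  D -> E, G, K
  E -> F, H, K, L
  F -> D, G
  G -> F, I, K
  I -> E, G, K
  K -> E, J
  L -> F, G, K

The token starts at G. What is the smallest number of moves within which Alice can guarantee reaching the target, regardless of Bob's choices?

2

A0 = {H, J}
A1: add {K} — K (Alice) has K→J.
A2: add {D, G, L} — D (Alice) has D→K; G (Alice) has G→K; L (Alice) has L→K.
G enters the attractor at level 2, so Alice can force the target in 2 moves from there.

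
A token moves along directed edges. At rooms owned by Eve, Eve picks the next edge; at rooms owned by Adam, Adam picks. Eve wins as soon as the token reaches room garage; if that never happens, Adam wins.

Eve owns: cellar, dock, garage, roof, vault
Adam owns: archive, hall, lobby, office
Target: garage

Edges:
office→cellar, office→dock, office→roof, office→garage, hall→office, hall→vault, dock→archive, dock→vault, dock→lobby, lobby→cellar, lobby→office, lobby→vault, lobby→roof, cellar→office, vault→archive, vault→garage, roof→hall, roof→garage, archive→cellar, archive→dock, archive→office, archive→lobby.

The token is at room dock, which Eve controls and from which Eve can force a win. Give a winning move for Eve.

vault

A0 = {garage}
A1: add {roof, vault} — vault (Eve) has vault→garage; roof (Eve) has roof→garage.
A2: add {dock} — dock (Eve) has dock→vault.
A3 = A2; e.g. cellar (Eve) has no edge into A2. Fixed point.
From dock, successor vault is in the attractor (rank 1); the other successors archive, lobby are not.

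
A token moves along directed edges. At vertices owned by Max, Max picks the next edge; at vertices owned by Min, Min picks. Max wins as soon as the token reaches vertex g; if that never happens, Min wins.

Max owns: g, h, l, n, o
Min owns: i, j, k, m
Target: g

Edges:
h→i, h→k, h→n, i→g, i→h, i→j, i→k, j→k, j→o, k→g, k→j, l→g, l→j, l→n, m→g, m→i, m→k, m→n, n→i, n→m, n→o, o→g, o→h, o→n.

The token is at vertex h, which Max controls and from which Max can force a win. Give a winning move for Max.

A0 = {g}
A1: add {l, o} — l (Max) has l→g; o (Max) has o→g.
A2: add {n} — n (Max) has n→o.
A3: add {h} — h (Max) has h→n.
A4 = A3; e.g. i (Min) can still go to j. Fixed point.
From h, successor n is in the attractor (rank 2); the other successors i, k are not.

n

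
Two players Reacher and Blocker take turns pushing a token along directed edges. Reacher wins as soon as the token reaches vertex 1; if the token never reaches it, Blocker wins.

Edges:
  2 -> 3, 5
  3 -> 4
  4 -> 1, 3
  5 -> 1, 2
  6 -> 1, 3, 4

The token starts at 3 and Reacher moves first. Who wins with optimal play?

Blocker

Track states (vertex, player-to-move).
A0 = {(1,Reacher), (1,Blocker)}
A1: add {(4,Reacher), (5,Reacher), (6,Reacher)}.
A2: add {(3,Blocker)}.
A3: add {(2,Reacher)}.
A4: add {(5,Blocker)}.
A5 = A4; e.g. (2,Blocker) stays out. (3,Reacher) never enters ⇒ Blocker avoids the target.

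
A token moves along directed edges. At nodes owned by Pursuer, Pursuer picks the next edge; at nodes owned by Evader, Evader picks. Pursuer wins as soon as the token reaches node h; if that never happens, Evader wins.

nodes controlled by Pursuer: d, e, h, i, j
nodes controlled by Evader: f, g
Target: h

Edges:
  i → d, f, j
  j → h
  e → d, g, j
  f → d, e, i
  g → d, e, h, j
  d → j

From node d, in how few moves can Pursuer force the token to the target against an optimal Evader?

A0 = {h}
A1: add {j} — j (Pursuer) has j→h.
A2: add {d, e, i} — d (Pursuer) has d→j; e (Pursuer) has e→j; i (Pursuer) has i→j.
d enters the attractor at level 2, so Pursuer can force the target in 2 moves from there.

2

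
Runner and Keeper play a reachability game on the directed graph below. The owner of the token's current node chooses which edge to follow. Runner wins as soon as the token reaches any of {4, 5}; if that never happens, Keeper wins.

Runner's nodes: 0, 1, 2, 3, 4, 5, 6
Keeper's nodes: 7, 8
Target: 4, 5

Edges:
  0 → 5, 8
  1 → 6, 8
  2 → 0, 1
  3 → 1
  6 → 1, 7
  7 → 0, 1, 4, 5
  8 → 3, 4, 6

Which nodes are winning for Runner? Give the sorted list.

0, 2, 4, 5

A0 = {4, 5}
A1: add {0} — 0 (Runner) has 0→5.
A2: add {2} — 2 (Runner) has 2→0.
A3 = A2; e.g. 1 (Runner) has no edge into A2. Fixed point.
Runner's winning region = {0, 2, 4, 5}.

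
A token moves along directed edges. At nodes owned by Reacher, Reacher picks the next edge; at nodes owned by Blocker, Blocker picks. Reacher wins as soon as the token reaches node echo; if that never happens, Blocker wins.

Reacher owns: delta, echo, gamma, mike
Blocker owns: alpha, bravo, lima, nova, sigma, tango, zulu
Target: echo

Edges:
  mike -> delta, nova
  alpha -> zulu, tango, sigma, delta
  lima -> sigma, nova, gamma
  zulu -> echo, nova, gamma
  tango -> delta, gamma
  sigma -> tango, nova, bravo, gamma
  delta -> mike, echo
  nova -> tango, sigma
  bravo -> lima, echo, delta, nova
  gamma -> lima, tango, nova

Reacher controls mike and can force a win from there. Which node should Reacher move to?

delta

A0 = {echo}
A1: add {delta} — delta (Reacher) has delta→echo.
A2: add {mike} — mike (Reacher) has mike→delta.
A3 = A2; e.g. alpha (Blocker) can still go to zulu. Fixed point.
From mike, successor delta is in the attractor (rank 1); the other successor nova is not.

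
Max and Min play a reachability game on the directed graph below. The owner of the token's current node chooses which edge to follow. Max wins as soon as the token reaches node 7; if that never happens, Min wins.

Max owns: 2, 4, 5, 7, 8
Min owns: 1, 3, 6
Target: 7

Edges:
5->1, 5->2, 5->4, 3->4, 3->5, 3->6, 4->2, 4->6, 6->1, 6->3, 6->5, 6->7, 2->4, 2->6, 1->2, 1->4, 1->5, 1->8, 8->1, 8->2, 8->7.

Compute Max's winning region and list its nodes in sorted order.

A0 = {7}
A1: add {8} — 8 (Max) has 8→7.
A2 = A1; e.g. 1 (Min) can still go to 2. Fixed point.
Max's winning region = {7, 8}.

7, 8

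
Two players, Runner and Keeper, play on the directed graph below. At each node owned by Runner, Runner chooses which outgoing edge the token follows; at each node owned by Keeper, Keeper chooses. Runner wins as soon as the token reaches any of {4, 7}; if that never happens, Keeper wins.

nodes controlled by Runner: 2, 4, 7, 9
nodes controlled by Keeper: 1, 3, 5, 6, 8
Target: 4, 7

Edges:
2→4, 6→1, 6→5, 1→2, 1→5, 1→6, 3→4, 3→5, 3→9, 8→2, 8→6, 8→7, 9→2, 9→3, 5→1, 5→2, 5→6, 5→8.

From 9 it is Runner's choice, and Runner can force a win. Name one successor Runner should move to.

A0 = {4, 7}
A1: add {2} — 2 (Runner) has 2→4.
A2: add {9} — 9 (Runner) has 9→2.
A3 = A2; e.g. 1 (Keeper) can still go to 5. Fixed point.
From 9, successor 2 is in the attractor (rank 1); the other successor 3 is not.

2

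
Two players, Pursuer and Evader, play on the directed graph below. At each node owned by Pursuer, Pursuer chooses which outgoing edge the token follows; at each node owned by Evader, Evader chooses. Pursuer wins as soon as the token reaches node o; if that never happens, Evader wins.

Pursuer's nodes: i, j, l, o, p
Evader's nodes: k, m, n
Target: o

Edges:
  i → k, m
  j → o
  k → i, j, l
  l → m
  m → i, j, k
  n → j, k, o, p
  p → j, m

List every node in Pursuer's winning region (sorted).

j, o, p

A0 = {o}
A1: add {j} — j (Pursuer) has j→o.
A2: add {p} — p (Pursuer) has p→j.
A3 = A2; e.g. i (Pursuer) has no edge into A2. Fixed point.
Pursuer's winning region = {j, o, p}.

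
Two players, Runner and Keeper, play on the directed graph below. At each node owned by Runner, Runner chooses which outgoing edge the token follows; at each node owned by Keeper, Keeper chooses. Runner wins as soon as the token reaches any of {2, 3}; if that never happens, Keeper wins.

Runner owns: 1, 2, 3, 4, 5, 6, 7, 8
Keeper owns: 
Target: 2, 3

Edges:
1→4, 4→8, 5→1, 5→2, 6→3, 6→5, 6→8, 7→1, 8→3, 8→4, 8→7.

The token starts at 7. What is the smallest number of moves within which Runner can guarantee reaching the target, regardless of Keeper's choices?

A0 = {2, 3}
A1: add {5, 6, 8} — 5 (Runner) has 5→2; 6 (Runner) has 6→3; 8 (Runner) has 8→3.
A2: add {4} — 4 (Runner) has 4→8.
A3: add {1} — 1 (Runner) has 1→4.
A4: add {7} — 7 (Runner) has 7→1.
A4 = all vertices. Fixed point.
7 enters the attractor at level 4, so Runner can force the target in 4 moves from there.

4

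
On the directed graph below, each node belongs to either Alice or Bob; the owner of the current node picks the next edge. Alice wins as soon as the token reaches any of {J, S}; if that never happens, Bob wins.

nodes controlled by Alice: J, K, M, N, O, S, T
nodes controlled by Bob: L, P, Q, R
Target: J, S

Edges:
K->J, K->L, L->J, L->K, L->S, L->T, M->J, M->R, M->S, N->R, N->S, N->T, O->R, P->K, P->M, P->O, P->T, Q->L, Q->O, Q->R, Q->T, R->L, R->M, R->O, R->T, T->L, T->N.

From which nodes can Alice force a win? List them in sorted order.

J, K, L, M, N, S, T

A0 = {J, S}
A1: add {K, M, N} — K (Alice) has K→J; M (Alice) has M→J; N (Alice) has N→S.
A2: add {T} — T (Alice) has T→N.
A3: add {L} — L (Bob): all of {J, K, S, T} already in.
A4 = A3; e.g. O (Alice) has no edge into A3. Fixed point.
Alice's winning region = {J, K, L, M, N, S, T}.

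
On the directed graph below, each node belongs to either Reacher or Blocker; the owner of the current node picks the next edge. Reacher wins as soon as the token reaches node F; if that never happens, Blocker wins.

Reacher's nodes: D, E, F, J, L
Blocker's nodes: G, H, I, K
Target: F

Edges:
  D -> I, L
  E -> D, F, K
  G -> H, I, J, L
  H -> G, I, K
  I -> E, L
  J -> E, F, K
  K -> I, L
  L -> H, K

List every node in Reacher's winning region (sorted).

A0 = {F}
A1: add {E, J} — E (Reacher) has E→F; J (Reacher) has J→F.
A2 = A1; e.g. D (Reacher) has no edge into A1. Fixed point.
Reacher's winning region = {E, F, J}.

E, F, J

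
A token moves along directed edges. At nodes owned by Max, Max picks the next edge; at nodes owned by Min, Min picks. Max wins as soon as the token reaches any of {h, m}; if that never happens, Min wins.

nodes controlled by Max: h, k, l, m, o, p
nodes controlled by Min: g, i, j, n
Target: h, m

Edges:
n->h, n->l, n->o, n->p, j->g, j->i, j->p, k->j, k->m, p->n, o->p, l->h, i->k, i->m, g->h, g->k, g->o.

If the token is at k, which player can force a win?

Max

A0 = {h, m}
A1: add {k, l} — k (Max) has k→m; l (Max) has l→h.
k ∈ A1, so Max can force the target.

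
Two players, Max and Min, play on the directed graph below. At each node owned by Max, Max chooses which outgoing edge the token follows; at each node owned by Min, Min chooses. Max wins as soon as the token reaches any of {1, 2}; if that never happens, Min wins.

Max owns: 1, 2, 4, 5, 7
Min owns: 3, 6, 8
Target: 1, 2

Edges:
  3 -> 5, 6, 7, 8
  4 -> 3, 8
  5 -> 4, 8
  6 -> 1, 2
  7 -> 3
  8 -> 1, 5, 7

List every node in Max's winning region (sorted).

A0 = {1, 2}
A1: add {6} — 6 (Min): all of {1, 2} already in.
A2 = A1; e.g. 3 (Min) can still go to 5. Fixed point.
Max's winning region = {1, 2, 6}.

1, 2, 6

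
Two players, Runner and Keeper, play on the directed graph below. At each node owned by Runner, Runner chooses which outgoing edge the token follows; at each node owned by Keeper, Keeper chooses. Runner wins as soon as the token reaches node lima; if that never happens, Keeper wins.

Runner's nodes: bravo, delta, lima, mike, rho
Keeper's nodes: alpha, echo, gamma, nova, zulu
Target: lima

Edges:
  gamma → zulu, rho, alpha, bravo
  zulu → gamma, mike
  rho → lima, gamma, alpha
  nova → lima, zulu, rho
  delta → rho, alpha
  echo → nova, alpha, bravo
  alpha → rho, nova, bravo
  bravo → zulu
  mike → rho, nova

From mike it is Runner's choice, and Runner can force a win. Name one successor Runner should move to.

A0 = {lima}
A1: add {rho} — rho (Runner) has rho→lima.
A2: add {delta, mike} — delta (Runner) has delta→rho; mike (Runner) has mike→rho.
A3 = A2; e.g. gamma (Keeper) can still go to zulu. Fixed point.
From mike, successor rho is in the attractor (rank 1); the other successor nova is not.

rho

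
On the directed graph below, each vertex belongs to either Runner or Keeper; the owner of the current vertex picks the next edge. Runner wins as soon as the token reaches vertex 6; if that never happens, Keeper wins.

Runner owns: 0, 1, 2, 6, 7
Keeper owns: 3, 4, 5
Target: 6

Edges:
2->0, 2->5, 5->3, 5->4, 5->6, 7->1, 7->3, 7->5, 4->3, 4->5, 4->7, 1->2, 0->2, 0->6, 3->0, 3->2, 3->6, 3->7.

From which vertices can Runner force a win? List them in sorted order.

0, 1, 2, 3, 6, 7

A0 = {6}
A1: add {0} — 0 (Runner) has 0→6.
A2: add {2} — 2 (Runner) has 2→0.
A3: add {1} — 1 (Runner) has 1→2.
A4: add {7} — 7 (Runner) has 7→1.
A5: add {3} — 3 (Keeper): all of {0, 2, 6, 7} already in.
A6 = A5; e.g. 4 (Keeper) can still go to 5. Fixed point.
Runner's winning region = {0, 1, 2, 3, 6, 7}.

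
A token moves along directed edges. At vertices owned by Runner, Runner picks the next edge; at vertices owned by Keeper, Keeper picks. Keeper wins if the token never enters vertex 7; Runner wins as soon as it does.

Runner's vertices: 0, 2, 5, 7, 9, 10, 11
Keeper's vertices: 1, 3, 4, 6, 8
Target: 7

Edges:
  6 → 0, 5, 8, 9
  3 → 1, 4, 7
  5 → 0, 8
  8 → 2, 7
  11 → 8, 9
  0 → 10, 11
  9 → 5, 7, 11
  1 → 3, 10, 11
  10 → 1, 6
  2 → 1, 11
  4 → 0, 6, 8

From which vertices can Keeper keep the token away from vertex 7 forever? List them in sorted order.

1, 3

A0 = {7}
A1: add {9} — 9 (Runner) has 9→7.
A2: add {11} — 11 (Runner) has 11→9.
A3: add {0, 2} — 0 (Runner) has 0→11; 2 (Runner) has 2→11.
A4: add {5, 8} — 5 (Runner) has 5→0; 8 (Keeper): all of {2, 7} already in.
A5: add {6} — 6 (Keeper): all of {0, 5, 8, 9} already in.
A6: add {4, 10} — 4 (Keeper): all of {0, 6, 8} already in; 10 (Runner) has 10→6.
A7 = A6; e.g. 1 (Keeper) can still go to 3. Fixed point.
Runner's attractor = {0, 2, 4, 5, 6, 7, 8, 9, 10, 11}; Keeper avoids the target exactly from the complement.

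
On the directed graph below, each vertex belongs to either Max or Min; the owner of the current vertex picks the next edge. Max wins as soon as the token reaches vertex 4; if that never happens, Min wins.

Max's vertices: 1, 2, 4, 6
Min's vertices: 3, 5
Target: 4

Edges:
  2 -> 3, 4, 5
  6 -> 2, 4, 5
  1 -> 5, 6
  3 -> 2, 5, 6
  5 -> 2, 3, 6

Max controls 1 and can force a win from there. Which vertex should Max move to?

A0 = {4}
A1: add {2, 6} — 2 (Max) has 2→4; 6 (Max) has 6→4.
A2: add {1} — 1 (Max) has 1→6.
A3 = A2; e.g. 3 (Min) can still go to 5. Fixed point.
From 1, successor 6 is in the attractor (rank 1); the other successor 5 is not.

6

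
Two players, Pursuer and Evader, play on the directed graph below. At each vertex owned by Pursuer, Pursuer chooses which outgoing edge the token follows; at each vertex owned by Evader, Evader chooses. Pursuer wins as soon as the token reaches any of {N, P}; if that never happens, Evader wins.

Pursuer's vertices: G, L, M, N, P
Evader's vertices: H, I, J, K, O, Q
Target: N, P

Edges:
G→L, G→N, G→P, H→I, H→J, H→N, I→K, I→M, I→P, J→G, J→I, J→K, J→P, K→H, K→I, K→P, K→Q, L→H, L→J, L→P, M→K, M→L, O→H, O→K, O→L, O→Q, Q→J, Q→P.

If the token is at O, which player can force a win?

A0 = {N, P}
A1: add {G, L} — G (Pursuer) has G→N; L (Pursuer) has L→P.
A2: add {M} — M (Pursuer) has M→L.
A3 = A2; e.g. H (Evader) can still go to I. Fixed point.
O never enters the attractor, so Evader can avoid the target forever.

Evader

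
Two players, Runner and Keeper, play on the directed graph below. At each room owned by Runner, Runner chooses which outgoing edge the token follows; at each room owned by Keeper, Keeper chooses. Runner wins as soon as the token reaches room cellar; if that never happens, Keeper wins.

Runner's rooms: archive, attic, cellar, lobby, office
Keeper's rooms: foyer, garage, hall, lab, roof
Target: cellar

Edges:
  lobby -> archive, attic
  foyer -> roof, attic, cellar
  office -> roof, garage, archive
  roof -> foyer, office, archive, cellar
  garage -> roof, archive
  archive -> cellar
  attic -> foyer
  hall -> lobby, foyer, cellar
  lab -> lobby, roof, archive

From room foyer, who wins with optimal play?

Keeper

A0 = {cellar}
A1: add {archive} — archive (Runner) has archive→cellar.
A2: add {lobby, office} — lobby (Runner) has lobby→archive; office (Runner) has office→archive.
A3 = A2; e.g. foyer (Keeper) can still go to roof. Fixed point.
foyer never enters the attractor, so Keeper can avoid the target forever.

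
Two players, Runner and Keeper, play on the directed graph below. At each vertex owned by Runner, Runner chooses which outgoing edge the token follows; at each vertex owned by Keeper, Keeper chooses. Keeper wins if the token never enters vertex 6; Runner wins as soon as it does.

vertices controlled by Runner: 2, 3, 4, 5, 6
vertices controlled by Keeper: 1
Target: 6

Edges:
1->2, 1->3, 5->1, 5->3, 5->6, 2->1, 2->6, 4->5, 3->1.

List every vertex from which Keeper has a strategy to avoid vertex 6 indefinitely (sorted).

A0 = {6}
A1: add {2, 5} — 2 (Runner) has 2→6; 5 (Runner) has 5→6.
A2: add {4} — 4 (Runner) has 4→5.
A3 = A2; e.g. 1 (Keeper) can still go to 3. Fixed point.
Runner's attractor = {2, 4, 5, 6}; Keeper avoids the target exactly from the complement.

1, 3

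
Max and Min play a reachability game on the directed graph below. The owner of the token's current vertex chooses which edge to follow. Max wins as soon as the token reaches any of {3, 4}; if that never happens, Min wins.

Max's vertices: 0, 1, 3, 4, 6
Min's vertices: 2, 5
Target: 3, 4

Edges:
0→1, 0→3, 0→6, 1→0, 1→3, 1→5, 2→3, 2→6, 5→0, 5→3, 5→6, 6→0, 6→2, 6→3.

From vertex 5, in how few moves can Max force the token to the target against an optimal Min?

A0 = {3, 4}
A1: add {0, 1, 6} — 0 (Max) has 0→3; 1 (Max) has 1→3; 6 (Max) has 6→3.
A2: add {2, 5} — 2 (Min): all of {3, 6} already in; 5 (Min): all of {0, 3, 6} already in.
A2 = all vertices. Fixed point.
5 enters the attractor at level 2, so Max can force the target in 2 moves from there.

2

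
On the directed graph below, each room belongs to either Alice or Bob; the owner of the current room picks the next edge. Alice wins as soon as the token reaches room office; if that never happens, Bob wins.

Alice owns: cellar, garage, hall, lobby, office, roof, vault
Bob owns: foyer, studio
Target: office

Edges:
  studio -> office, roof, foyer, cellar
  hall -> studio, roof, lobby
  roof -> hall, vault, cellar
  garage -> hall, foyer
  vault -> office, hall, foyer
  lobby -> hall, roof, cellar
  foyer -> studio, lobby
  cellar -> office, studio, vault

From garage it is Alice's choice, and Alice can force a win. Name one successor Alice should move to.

A0 = {office}
A1: add {cellar, vault} — vault (Alice) has vault→office; cellar (Alice) has cellar→office.
A2: add {lobby, roof} — roof (Alice) has roof→vault; lobby (Alice) has lobby→cellar.
A3: add {hall} — hall (Alice) has hall→roof.
A4: add {garage} — garage (Alice) has garage→hall.
A5 = A4; e.g. studio (Bob) can still go to foyer. Fixed point.
From garage, successor hall is in the attractor (rank 3); the other successor foyer is not.

hall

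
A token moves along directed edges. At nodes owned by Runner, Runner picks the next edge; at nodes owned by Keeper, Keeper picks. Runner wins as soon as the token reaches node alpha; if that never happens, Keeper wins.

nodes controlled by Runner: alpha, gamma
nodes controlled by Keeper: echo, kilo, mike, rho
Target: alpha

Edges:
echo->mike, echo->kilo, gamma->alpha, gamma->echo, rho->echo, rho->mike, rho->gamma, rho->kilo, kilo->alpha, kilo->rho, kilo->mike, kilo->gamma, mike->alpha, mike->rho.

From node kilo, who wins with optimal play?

A0 = {alpha}
A1: add {gamma} — gamma (Runner) has gamma→alpha.
A2 = A1; e.g. echo (Keeper) can still go to mike. Fixed point.
kilo never enters the attractor, so Keeper can avoid the target forever.

Keeper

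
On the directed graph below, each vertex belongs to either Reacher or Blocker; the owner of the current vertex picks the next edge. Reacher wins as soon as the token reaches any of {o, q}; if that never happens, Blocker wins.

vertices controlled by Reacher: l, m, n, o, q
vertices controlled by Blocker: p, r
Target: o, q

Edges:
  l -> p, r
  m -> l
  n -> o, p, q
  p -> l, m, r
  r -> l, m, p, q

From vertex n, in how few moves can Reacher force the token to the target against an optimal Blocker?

1

A0 = {o, q}
A1: add {n} — n (Reacher) has n→o.
A2 = A1; e.g. l (Reacher) has no edge into A1. Fixed point.
n enters the attractor at level 1, so Reacher can force the target in 1 move from there.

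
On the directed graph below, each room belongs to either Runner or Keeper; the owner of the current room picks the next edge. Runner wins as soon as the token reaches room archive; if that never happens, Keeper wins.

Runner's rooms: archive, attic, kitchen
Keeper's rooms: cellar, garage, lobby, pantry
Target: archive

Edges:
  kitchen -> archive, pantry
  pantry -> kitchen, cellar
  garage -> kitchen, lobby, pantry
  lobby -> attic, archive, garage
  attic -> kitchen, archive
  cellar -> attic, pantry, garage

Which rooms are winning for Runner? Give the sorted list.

archive, attic, kitchen

A0 = {archive}
A1: add {attic, kitchen} — kitchen (Runner) has kitchen→archive; attic (Runner) has attic→archive.
A2 = A1; e.g. cellar (Keeper) can still go to pantry. Fixed point.
Runner's winning region = {archive, attic, kitchen}.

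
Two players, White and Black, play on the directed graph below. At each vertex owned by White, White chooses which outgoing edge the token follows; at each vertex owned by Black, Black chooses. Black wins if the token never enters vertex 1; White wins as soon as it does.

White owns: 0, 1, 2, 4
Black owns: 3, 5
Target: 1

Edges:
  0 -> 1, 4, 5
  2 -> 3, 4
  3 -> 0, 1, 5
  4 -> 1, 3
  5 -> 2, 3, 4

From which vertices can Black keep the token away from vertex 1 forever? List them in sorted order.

A0 = {1}
A1: add {0, 4} — 0 (White) has 0→1; 4 (White) has 4→1.
A2: add {2} — 2 (White) has 2→4.
A3 = A2; e.g. 3 (Black) can still go to 5. Fixed point.
White's attractor = {0, 1, 2, 4}; Black avoids the target exactly from the complement.

3, 5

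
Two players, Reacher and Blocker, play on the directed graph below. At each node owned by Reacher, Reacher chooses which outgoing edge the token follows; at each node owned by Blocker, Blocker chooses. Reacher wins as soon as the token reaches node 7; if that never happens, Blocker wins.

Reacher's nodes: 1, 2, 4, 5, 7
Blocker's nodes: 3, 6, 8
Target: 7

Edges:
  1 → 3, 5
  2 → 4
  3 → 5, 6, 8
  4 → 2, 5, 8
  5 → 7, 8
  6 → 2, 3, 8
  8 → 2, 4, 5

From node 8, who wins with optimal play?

Reacher

A0 = {7}
A1: add {5} — 5 (Reacher) has 5→7.
A2: add {1, 4} — 1 (Reacher) has 1→5; 4 (Reacher) has 4→5.
A3: add {2} — 2 (Reacher) has 2→4.
A4: add {8} — 8 (Blocker): all of {2, 4, 5} already in.
A5 = A4; e.g. 3 (Blocker) can still go to 6. Fixed point.
8 ∈ A4, so Reacher can force the target.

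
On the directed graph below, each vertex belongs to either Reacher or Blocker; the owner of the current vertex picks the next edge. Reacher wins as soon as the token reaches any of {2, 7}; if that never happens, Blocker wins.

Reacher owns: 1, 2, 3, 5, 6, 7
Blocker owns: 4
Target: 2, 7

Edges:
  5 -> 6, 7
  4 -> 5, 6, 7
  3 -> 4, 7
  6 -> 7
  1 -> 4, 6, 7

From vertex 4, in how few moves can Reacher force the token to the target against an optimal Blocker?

2

A0 = {2, 7}
A1: add {1, 3, 5, 6} — 1 (Reacher) has 1→7; 3 (Reacher) has 3→7; 5 (Reacher) has 5→7; 6 (Reacher) has 6→7.
A2: add {4} — 4 (Blocker): all of {5, 6, 7} already in.
A2 = all vertices. Fixed point.
4 enters the attractor at level 2, so Reacher can force the target in 2 moves from there.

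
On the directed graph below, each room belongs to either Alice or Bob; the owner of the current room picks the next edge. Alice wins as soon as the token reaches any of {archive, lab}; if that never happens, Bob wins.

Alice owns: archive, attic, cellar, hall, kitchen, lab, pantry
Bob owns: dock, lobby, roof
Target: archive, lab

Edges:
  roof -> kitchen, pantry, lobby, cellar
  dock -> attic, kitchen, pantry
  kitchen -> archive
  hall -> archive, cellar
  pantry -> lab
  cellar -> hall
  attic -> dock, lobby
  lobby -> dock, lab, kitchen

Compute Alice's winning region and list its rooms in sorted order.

archive, cellar, hall, kitchen, lab, pantry

A0 = {archive, lab}
A1: add {hall, kitchen, pantry} — hall (Alice) has hall→archive; kitchen (Alice) has kitchen→archive; pantry (Alice) has pantry→lab.
A2: add {cellar} — cellar (Alice) has cellar→hall.
A3 = A2; e.g. dock (Bob) can still go to attic. Fixed point.
Alice's winning region = {archive, cellar, hall, kitchen, lab, pantry}.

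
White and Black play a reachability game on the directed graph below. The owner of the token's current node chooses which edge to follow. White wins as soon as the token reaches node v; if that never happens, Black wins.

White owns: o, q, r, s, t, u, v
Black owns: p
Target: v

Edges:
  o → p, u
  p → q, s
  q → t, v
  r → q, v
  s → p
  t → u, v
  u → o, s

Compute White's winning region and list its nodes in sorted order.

A0 = {v}
A1: add {q, r, t} — q (White) has q→v; r (White) has r→v; t (White) has t→v.
A2 = A1; e.g. o (White) has no edge into A1. Fixed point.
White's winning region = {q, r, t, v}.

q, r, t, v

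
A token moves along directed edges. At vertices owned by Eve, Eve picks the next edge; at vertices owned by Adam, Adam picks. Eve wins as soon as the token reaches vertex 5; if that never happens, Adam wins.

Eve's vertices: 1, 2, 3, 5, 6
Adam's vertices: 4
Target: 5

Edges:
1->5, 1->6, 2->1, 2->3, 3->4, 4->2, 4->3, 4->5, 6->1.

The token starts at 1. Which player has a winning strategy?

A0 = {5}
A1: add {1} — 1 (Eve) has 1→5.
1 ∈ A1, so Eve can force the target.

Eve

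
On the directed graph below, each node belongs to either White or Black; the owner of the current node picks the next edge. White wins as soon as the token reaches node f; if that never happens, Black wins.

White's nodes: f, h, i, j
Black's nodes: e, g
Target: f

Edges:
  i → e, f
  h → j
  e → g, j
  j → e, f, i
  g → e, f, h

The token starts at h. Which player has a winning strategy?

A0 = {f}
A1: add {i, j} — i (White) has i→f; j (White) has j→f.
A2: add {h} — h (White) has h→j.
A3 = A2; e.g. e (Black) can still go to g. Fixed point.
h ∈ A2, so White can force the target.

White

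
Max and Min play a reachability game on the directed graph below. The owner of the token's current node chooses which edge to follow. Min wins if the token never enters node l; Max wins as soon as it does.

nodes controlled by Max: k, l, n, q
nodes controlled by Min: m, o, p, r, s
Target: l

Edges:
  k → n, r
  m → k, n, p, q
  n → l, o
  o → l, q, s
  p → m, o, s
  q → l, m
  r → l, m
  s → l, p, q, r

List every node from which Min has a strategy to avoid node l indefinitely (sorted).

A0 = {l}
A1: add {n, q} — n (Max) has n→l; q (Max) has q→l.
A2: add {k} — k (Max) has k→n.
A3 = A2; e.g. m (Min) can still go to p. Fixed point.
Max's attractor = {k, l, n, q}; Min avoids the target exactly from the complement.

m, o, p, r, s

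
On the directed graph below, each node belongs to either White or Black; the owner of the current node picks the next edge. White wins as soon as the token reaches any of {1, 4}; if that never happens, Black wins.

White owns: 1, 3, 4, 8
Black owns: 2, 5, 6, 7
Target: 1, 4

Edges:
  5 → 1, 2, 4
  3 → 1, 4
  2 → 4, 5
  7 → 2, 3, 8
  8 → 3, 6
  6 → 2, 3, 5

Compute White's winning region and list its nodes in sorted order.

A0 = {1, 4}
A1: add {3} — 3 (White) has 3→1.
A2: add {8} — 8 (White) has 8→3.
A3 = A2; e.g. 2 (Black) can still go to 5. Fixed point.
White's winning region = {1, 3, 4, 8}.

1, 3, 4, 8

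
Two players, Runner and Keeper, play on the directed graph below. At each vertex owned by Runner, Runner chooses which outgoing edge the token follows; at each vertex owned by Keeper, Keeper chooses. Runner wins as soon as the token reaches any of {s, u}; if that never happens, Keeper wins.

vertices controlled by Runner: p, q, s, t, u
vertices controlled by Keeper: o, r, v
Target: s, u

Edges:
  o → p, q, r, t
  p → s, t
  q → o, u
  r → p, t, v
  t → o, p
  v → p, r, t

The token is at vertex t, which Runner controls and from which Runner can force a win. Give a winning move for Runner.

A0 = {s, u}
A1: add {p, q} — p (Runner) has p→s; q (Runner) has q→u.
A2: add {t} — t (Runner) has t→p.
A3 = A2; e.g. o (Keeper) can still go to r. Fixed point.
From t, successor p is in the attractor (rank 1); the other successor o is not.

p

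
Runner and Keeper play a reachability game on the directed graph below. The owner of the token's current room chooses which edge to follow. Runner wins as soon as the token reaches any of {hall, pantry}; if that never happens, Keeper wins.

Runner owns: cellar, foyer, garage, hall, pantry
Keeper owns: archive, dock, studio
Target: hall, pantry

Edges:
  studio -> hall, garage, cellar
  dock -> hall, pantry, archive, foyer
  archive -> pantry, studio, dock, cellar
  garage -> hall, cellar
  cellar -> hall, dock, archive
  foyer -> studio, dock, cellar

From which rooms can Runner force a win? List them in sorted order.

A0 = {hall, pantry}
A1: add {cellar, garage} — garage (Runner) has garage→hall; cellar (Runner) has cellar→hall.
A2: add {foyer, studio} — studio (Keeper): all of {hall, garage, cellar} already in; foyer (Runner) has foyer→cellar.
A3 = A2; e.g. dock (Keeper) can still go to archive. Fixed point.
Runner's winning region = {cellar, foyer, garage, hall, pantry, studio}.

cellar, foyer, garage, hall, pantry, studio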